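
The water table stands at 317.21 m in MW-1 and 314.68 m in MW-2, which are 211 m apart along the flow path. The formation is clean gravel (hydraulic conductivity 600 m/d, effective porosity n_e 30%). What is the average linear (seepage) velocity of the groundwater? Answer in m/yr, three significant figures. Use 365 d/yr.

8750 m/yr

Hydraulic gradient i = (317.21 − 314.68) / 211 = 2.53 / 211 = 0.01199
Specific discharge q = 600 × 0.01199 = 7.194 m/d
Seepage velocity v = q / n = 7.194 / 0.30 = 23.98 m/d
   = 23.98 × 365 = 8750 m/yr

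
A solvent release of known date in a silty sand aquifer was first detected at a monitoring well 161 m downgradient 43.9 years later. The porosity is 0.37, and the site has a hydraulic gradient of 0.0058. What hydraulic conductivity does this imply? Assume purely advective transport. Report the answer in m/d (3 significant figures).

t = 43.9 years = 16020 d
v = L / t = 161 / 16020 = 0.01005 m/d
K = v · n / i = 0.01005 × 0.37 / 0.0058 = 0.641 m/d

0.641 m/d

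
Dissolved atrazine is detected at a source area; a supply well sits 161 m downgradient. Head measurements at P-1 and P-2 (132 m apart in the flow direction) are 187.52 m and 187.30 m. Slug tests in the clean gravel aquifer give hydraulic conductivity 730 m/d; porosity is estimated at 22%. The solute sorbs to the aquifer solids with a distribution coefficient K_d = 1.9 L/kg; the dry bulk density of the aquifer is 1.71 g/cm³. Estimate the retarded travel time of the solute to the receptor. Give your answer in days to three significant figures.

Hydraulic gradient i = (187.52 − 187.30) / 132 = 0.22 / 132 = 0.001667
Darcy flux q = K·i = 730 × 0.001667 = 1.217 m/d
Seepage velocity v = q / n = 1.217 / 0.22 = 5.530 m/d
Retardation R = 1 + ρ_b·K_d/n = 1 + 1.71×1.9/0.22 = 15.77
Contaminant velocity v_c = v/R = 5.530/15.77 = 0.3507 m/d
t = L/v_c = 161/0.3507 = 459.0 d

459 days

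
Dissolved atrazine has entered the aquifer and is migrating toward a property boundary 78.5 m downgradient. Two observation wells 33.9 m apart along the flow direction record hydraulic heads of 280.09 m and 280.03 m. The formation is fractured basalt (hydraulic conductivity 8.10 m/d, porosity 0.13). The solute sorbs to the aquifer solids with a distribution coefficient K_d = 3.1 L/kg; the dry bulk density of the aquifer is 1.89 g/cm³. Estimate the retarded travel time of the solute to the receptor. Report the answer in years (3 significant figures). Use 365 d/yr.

Hydraulic gradient i = (280.09 − 280.03) / 33.9 = 0.06 / 33.9 = 0.001770
Darcy flux q = K·i = 8.10 × 0.001770 = 0.01434 m/d
Seepage velocity v = q / n = 0.01434 / 0.13 = 0.1103 m/d
Retardation R = 1 + ρ_b·K_d/n = 1 + 1.89×3.1/0.13 = 46.07
Contaminant velocity v_c = v/R = 0.1103/46.07 = 0.002394 m/d
t = L/v_c = 78.5/0.002394 = 32790 d
   = 32790/365 = 89.8 yr

89.8 years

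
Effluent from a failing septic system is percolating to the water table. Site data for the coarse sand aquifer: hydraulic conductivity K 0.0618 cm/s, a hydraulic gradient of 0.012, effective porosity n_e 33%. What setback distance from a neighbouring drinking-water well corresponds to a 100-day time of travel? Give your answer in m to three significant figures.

194 m

K = 0.0618 cm/s × 864 = 53.40 m/d
q = Ki = 53.40 × 0.012 = 0.6407 m/d
Seepage velocity v = q / n = 0.6407 / 0.33 = 1.942 m/d
L = v × T = 1.942 × 100 = 194.2 m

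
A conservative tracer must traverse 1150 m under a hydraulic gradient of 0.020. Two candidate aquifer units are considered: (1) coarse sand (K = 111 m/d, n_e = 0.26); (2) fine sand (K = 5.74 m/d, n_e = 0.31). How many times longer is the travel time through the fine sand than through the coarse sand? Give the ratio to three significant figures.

23.1

Unit 1 (coarse sand): v = 111×0.020/0.26 = 8.538 m/d, t = 1150/8.538 = 134.7 d
Unit 2 (fine sand): v = 5.74×0.020/0.31 = 0.3703 m/d, t = 1150/0.3703 = 3105 d
t(fine sand) / t(coarse sand) = 3105/134.7 = 23.1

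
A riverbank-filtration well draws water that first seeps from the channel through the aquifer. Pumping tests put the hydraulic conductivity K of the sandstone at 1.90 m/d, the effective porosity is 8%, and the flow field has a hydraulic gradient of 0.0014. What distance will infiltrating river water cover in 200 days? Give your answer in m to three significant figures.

q = Ki = 1.90 × 0.0014 = 0.002660 m/d
Seepage velocity v = q / n = 0.002660 / 0.08 = 0.03325 m/d
L = v × T = 0.03325 × 200 = 6.650 m

6.65 m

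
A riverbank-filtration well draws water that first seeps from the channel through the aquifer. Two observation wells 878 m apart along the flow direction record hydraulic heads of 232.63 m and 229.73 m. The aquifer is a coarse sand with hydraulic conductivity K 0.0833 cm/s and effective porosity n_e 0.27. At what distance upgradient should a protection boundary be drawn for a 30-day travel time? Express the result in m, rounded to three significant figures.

26.4 m

Hydraulic gradient i = (232.63 − 229.73) / 878 = 2.90 / 878 = 0.003303
K = 0.0833 cm/s × 864 = 71.97 m/d
Darcy flux q = K·i = 71.97 × 0.003303 = 0.2377 m/d
Average linear velocity = 0.2377 / 0.27 = 0.8804 m/d
L = v × T = 0.8804 × 30 = 26.41 m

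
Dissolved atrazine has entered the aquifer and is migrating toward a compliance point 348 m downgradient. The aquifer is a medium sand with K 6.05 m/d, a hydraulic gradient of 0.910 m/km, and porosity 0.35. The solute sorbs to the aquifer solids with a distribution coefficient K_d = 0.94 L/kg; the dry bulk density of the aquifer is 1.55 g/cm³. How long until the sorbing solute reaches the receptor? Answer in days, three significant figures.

Darcy flux q = K·i = 6.05 × 9.1e-4 = 0.005506 m/d
Seepage velocity v = q / n = 0.005506 / 0.35 = 0.01573 m/d
Retardation R = 1 + ρ_b·K_d/n = 1 + 1.55×0.94/0.35 = 5.163
Contaminant velocity v_c = v/R = 0.01573/5.163 = 0.003047 m/d
t = L/v_c = 348/0.003047 = 114200 d

114000 days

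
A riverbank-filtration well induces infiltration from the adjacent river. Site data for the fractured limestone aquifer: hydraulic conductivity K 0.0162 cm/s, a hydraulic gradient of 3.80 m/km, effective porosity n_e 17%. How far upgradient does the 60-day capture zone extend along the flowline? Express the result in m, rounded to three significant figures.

K = 0.0162 cm/s × 864 = 14.00 m/d
Darcy flux q = K·i = 14.00 × 0.0038 = 0.05319 m/d
v = Ki/n = 14.00·0.0038/0.17 = 0.3129 m/d
L = v × T = 0.3129 × 60 = 18.77 m

18.8 m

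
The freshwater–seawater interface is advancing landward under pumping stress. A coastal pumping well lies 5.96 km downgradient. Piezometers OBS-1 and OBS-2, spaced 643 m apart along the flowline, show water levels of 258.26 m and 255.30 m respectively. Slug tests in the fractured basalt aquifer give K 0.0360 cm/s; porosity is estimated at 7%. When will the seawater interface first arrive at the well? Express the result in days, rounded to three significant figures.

Hydraulic gradient i = (258.26 − 255.30) / 643 = 2.96 / 643 = 0.004603
K = 0.0360 cm/s × 864 = 31.10 m/d
q = Ki = 31.10 × 0.004603 = 0.1432 m/d
Seepage velocity v = q / n = 0.1432 / 0.07 = 2.045 m/d
L = 5.96 km = 5960 m
t = L / v = 5960 / 2.045 = 2914 d

2910 days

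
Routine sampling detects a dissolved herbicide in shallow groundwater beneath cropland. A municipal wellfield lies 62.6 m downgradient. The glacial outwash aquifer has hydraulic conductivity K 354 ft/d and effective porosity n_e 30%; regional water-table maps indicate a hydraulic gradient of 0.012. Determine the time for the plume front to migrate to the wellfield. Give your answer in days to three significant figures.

14.5 days

K = 354 ft/d × 0.3048 = 107.9 m/d
Specific discharge q = 107.9 × 0.012 = 1.295 m/d
Average linear velocity = 1.295 / 0.30 = 4.316 m/d
t = L / v = 62.6 / 4.316 = 14.50 d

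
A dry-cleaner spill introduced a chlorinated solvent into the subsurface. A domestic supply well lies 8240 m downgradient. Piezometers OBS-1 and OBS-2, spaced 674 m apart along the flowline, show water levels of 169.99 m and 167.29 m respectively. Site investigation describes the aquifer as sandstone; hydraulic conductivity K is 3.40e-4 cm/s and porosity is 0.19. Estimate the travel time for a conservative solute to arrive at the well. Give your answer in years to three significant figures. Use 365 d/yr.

Hydraulic gradient i = (169.99 − 167.29) / 674 = 2.70 / 674 = 0.004006
K = 3.40e-4 cm/s × 864 = 0.2938 m/d
Specific discharge q = 0.2938 × 0.004006 = 0.001177 m/d
v = Ki/n = 0.2938·0.004006/0.19 = 0.006194 m/d
t = L / v = 8240 / 0.006194 = 1.330e6 d
   = 1.330e6 / 365 = 3640 yr

3640 years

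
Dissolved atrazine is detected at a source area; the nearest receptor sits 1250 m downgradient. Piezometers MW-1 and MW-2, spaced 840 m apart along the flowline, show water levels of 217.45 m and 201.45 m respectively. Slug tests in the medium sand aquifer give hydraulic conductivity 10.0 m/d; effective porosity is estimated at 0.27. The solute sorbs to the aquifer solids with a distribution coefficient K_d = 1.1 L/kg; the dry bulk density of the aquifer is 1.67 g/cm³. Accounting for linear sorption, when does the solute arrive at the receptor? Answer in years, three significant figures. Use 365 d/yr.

Hydraulic gradient i = (217.45 − 201.45) / 840 = 16.00 / 840 = 0.01905
Specific discharge q = 10.0 × 0.01905 = 0.1905 m/d
v_s = q/n_e = 0.1905/0.27 = 0.7055 m/d
Retardation R = 1 + ρ_b·K_d/n = 1 + 1.67×1.1/0.27 = 7.804
Contaminant velocity v_c = v/R = 0.7055/7.804 = 0.09040 m/d
t = L/v_c = 1250/0.09040 = 13830 d
   = 13830/365 = 37.9 yr

37.9 years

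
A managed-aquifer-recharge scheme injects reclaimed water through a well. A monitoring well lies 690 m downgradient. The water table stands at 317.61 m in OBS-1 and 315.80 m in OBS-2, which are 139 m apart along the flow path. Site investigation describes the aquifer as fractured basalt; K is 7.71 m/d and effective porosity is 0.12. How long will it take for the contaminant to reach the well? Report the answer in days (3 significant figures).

825 days

Hydraulic gradient i = (317.61 − 315.80) / 139 = 1.81 / 139 = 0.01302
q = Ki = 7.71 × 0.01302 = 0.1004 m/d
v = Ki/n = 7.71·0.01302/0.12 = 0.8366 m/d
t = L / v = 690 / 0.8366 = 824.7 d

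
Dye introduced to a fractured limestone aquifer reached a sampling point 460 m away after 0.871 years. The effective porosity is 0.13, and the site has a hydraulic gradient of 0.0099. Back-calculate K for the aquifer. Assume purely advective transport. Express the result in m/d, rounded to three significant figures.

19.0 m/d

t = 0.871 years = 317.9 d
v = L / t = 460 / 317.9 = 1.447 m/d
K = v · n / i = 1.447 × 0.13 / 0.0099 = 19.0 m/d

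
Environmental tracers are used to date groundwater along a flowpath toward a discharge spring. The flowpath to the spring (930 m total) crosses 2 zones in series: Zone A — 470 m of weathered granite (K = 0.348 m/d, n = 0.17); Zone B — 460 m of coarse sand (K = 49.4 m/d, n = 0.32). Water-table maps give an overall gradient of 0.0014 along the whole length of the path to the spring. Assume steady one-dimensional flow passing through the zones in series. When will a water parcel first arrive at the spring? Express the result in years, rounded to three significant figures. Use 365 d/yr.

For zones in series the flux q is common to all zones; the equivalent conductivity is the harmonic (thickness-weighted) mean, K_eq = L_total / Σ(L_j/K_j).
Σ(L/K) = 470/0.348 + 460/49.4 = 1351 + 9.312 = 1360 d
K_eq = L_total / Σ(L/K) = 930 / 1360 = 0.6839 m/d
q = K_eq · i = 0.6839 × 0.0014 = 9.574e-4 m/d (same in every zone)
Zone A: v = q/n = 9.574e-4/0.17 = 0.005632 m/d → t_A = 470/0.005632 = 83450 d
Zone B: v = q/n = 9.574e-4/0.32 = 0.002992 m/d → t_B = 460/0.002992 = 153700 d
Total t = 83450 + 153700 = 237200 d
   = 237200 / 365 = 650 yr

650 years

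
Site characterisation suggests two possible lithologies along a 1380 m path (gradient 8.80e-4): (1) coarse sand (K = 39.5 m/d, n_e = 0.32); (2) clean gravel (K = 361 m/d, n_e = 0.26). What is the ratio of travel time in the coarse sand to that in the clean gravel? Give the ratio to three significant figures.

11.2

Unit 1 (coarse sand): v = 39.5×8.8e-4/0.32 = 0.1086 m/d, t = 1380/0.1086 = 12700 d
Unit 2 (clean gravel): v = 361×8.8e-4/0.26 = 1.222 m/d, t = 1380/1.222 = 1129 d
t(coarse sand) / t(clean gravel) = 12700/1129 = 11.2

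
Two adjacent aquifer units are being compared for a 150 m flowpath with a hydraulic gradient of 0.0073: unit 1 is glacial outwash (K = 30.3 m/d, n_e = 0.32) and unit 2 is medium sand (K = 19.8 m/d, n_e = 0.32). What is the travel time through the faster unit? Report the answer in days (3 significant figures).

217 days

Unit 1 (glacial outwash): v = 30.3×0.0073/0.32 = 0.6912 m/d, t = 150/0.6912 = 217.0 d
Unit 2 (medium sand): v = 19.8×0.0073/0.32 = 0.4517 m/d, t = 150/0.4517 = 332.1 d
Faster unit: t = 217 d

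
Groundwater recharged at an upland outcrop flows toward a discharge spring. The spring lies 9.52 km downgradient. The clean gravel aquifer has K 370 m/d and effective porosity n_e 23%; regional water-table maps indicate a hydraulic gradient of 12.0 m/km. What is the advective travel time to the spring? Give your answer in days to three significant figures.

Specific discharge q = 370 × 0.012 = 4.440 m/d
Average linear velocity = 4.440 / 0.23 = 19.30 m/d
L = 9.52 km = 9520 m
t = L / v = 9520 / 19.30 = 493.2 d

493 days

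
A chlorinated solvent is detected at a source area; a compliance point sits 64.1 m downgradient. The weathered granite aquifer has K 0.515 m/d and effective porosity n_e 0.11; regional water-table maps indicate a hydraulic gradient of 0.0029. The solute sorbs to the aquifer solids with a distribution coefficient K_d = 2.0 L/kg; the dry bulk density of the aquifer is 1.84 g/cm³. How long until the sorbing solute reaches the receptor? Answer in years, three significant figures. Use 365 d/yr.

446 years

Darcy flux q = K·i = 0.515 × 0.0029 = 0.001494 m/d
Average linear velocity = 0.001494 / 0.11 = 0.01358 m/d
Retardation R = 1 + ρ_b·K_d/n = 1 + 1.84×2.0/0.11 = 34.45
Contaminant velocity v_c = v/R = 0.01358/34.45 = 3.941e-4 m/d
t = L/v_c = 64.1/3.941e-4 = 162700 d
   = 162700/365 = 446 yr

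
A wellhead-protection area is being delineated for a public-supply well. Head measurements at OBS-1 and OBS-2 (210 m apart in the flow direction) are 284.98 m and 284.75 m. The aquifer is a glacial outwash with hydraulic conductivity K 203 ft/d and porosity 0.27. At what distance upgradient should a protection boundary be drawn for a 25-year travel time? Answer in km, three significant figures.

2.29 km

Hydraulic gradient i = (284.98 − 284.75) / 210 = 0.23 / 210 = 0.001095
K = 203 ft/d × 0.3048 = 61.87 m/d
Darcy flux q = K·i = 61.87 × 0.001095 = 0.06777 m/d
v_s = q/n_e = 0.06777/0.27 = 0.2510 m/d
T = 25 yr × 365 = 9125 d
L = v × T = 0.2510 × 9125 = 2290 m
   = 2.29 km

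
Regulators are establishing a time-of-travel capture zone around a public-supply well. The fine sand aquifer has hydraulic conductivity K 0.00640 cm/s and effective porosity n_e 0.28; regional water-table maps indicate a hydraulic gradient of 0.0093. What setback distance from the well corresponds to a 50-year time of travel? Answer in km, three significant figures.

3.35 km

K = 0.00640 cm/s × 864 = 5.530 m/d
Darcy flux q = K·i = 5.530 × 0.0093 = 0.05143 m/d
v_s = q/n_e = 0.05143/0.28 = 0.1837 m/d
T = 50 yr × 365 = 18250 d
L = v × T = 0.1837 × 18250 = 3352 m
   = 3.35 km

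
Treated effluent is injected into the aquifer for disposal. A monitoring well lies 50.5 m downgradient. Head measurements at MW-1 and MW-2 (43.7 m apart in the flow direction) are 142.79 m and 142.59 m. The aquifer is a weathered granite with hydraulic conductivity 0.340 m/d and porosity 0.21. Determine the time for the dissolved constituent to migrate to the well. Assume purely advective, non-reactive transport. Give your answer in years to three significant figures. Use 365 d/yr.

Hydraulic gradient i = (142.79 − 142.59) / 43.7 = 0.20 / 43.7 = 0.004577
Specific discharge q = 0.340 × 0.004577 = 0.001556 m/d
Average linear velocity = 0.001556 / 0.21 = 0.007410 m/d
t = L / v = 50.5 / 0.007410 = 6815 d
   = 6815 / 365 = 18.7 yr

18.7 years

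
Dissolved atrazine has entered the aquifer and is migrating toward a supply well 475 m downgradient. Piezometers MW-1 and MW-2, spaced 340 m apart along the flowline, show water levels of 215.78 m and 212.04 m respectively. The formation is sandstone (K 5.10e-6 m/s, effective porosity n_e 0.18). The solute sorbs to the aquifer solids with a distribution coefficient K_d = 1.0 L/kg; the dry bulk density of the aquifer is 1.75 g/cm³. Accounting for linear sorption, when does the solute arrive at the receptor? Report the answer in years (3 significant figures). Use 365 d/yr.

518 years

Hydraulic gradient i = (215.78 − 212.04) / 340 = 3.74 / 340 = 0.01100
K = 5.10e-6 m/s × 86400 s/d = 0.4406 m/d
Specific discharge q = 0.4406 × 0.01100 = 0.004847 m/d
Average linear velocity = 0.004847 / 0.18 = 0.02693 m/d
Retardation R = 1 + ρ_b·K_d/n = 1 + 1.75×1.0/0.18 = 10.72
Contaminant velocity v_c = v/R = 0.02693/10.72 = 0.002511 m/d
t = L/v_c = 475/0.002511 = 189100 d
   = 189100/365 = 518 yr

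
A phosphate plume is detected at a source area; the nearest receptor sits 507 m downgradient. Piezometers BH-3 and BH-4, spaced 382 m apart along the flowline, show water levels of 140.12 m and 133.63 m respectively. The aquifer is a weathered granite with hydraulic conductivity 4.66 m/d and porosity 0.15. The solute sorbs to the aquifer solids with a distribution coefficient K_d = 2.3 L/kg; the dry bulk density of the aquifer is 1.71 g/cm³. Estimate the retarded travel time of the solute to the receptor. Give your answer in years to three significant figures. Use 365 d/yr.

Hydraulic gradient i = (140.12 − 133.63) / 382 = 6.49 / 382 = 0.01699
Darcy flux q = K·i = 4.66 × 0.01699 = 0.07917 m/d
v_s = q/n_e = 0.07917/0.15 = 0.5278 m/d
Retardation R = 1 + ρ_b·K_d/n = 1 + 1.71×2.3/0.15 = 27.22
Contaminant velocity v_c = v/R = 0.5278/27.22 = 0.01939 m/d
t = L/v_c = 507/0.01939 = 26150 d
   = 26150/365 = 71.6 yr

71.6 years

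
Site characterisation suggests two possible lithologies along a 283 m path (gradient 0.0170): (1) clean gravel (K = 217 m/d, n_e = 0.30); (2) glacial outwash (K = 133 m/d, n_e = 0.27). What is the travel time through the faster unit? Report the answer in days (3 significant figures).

23.0 days

Unit 1 (clean gravel): v = 217×0.017/0.30 = 12.30 m/d, t = 283/12.30 = 23.01 d
Unit 2 (glacial outwash): v = 133×0.017/0.27 = 8.374 m/d, t = 283/8.374 = 33.79 d
Faster unit: t = 23.0 d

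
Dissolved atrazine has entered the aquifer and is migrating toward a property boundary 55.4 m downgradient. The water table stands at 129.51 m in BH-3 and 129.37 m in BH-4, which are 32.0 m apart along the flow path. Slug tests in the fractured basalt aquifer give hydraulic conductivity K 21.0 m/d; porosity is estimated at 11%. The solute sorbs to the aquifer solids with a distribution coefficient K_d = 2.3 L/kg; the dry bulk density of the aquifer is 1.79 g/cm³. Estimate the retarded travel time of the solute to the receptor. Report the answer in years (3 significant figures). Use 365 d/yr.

6.98 years

Hydraulic gradient i = (129.51 − 129.37) / 32.0 = 0.14 / 32.0 = 0.004375
Specific discharge q = 21.0 × 0.004375 = 0.09188 m/d
Average linear velocity = 0.09188 / 0.11 = 0.8352 m/d
Retardation R = 1 + ρ_b·K_d/n = 1 + 1.79×2.3/0.11 = 38.43
Contaminant velocity v_c = v/R = 0.8352/38.43 = 0.02174 m/d
t = L/v_c = 55.4/0.02174 = 2549 d
   = 2549/365 = 6.98 yr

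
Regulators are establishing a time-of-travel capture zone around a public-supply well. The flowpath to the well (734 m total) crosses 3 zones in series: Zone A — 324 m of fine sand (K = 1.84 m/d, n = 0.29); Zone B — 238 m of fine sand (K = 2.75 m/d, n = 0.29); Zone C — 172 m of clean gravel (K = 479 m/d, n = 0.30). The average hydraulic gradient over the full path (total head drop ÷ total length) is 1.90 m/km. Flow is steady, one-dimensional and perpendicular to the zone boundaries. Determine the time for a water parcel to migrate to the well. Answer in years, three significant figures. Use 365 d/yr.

For zones in series the flux q is common to all zones; the equivalent conductivity is the harmonic (thickness-weighted) mean, K_eq = L_total / Σ(L_j/K_j).
Σ(L/K) = 324/1.84 + 238/2.75 + 172/479 = 176.1 + 86.55 + 0.3591 = 263.0 d
K_eq = L_total / Σ(L/K) = 734 / 263.0 = 2.791 m/d
q = K_eq · i = 2.791 × 0.0019 = 0.005303 m/d (same in every zone)
Zone A: v = q/n = 0.005303/0.29 = 0.01829 m/d → t_A = 324/0.01829 = 17720 d
Zone B: v = q/n = 0.005303/0.29 = 0.01829 m/d → t_B = 238/0.01829 = 13020 d
Zone C: v = q/n = 0.005303/0.30 = 0.01768 m/d → t_C = 172/0.01768 = 9731 d
Total t = 17720 + 13020 + 9731 = 40470 d
   = 40470 / 365 = 111 yr

111 years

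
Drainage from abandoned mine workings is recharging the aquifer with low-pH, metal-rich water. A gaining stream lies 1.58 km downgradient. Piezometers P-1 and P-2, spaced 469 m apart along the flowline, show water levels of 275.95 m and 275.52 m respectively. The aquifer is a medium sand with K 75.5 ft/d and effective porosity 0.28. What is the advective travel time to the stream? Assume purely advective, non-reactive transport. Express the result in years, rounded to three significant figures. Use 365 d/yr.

Hydraulic gradient i = (275.95 − 275.52) / 469 = 0.43 / 469 = 9.168e-4
K = 75.5 ft/d × 0.3048 = 23.01 m/d
q = Ki = 23.01 × 9.168e-4 = 0.02110 m/d
Seepage velocity v = q / n = 0.02110 / 0.28 = 0.07535 m/d
L = 1.58 km = 1580 m
t = L / v = 1580 / 0.07535 = 20970 d
   = 20970 / 365 = 57.4 yr

57.4 years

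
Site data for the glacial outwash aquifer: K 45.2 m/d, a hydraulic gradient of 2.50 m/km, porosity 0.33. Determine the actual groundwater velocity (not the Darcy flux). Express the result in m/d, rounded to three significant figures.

Specific discharge q = 45.2 × 0.0025 = 0.1130 m/d
v_s = q/n_e = 0.1130/0.33 = 0.3424 m/d

0.342 m/d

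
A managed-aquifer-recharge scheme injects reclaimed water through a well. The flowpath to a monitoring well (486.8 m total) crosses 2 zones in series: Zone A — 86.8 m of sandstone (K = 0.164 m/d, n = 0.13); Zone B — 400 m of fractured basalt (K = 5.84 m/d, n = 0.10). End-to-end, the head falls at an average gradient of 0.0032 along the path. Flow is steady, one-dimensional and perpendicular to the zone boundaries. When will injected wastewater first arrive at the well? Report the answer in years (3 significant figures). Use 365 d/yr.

53.9 years

Steady 1-D flow in series ⇒ the Darcy flux q is identical in every zone and the zone head losses add (resistances L/K in series).
Σ(L/K) = 86.8/0.164 + 400/5.84 = 529.3 + 68.49 = 597.8 d
K_eq = L_total / Σ(L/K) = 486.8 / 597.8 = 0.8144 m/d
q = K_eq · i = 0.8144 × 0.0032 = 0.002606 m/d (same in every zone)
Zone A: v = q/n = 0.002606/0.13 = 0.02005 m/d → t_A = 86.8/0.02005 = 4330 d
Zone B: v = q/n = 0.002606/0.10 = 0.02606 m/d → t_B = 400/0.02606 = 15350 d
Total t = 4330 + 15350 = 19680 d
   = 19680 / 365 = 53.9 yr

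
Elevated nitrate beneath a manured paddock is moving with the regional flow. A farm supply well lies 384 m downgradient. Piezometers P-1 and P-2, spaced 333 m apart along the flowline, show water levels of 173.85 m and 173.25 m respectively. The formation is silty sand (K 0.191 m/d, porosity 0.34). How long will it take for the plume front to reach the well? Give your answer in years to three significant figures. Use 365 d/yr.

Hydraulic gradient i = (173.85 − 173.25) / 333 = 0.60 / 333 = 0.001802
Specific discharge q = 0.191 × 0.001802 = 3.441e-4 m/d
v_s = q/n_e = 3.441e-4/0.34 = 0.001012 m/d
t = L / v = 384 / 0.001012 = 379400 d
   = 379400 / 365 = 1040 yr

1040 years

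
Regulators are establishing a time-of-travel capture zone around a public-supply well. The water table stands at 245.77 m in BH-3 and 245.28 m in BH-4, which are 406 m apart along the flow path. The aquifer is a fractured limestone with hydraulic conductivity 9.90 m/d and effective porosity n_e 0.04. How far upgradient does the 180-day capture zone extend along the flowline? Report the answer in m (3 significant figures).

Hydraulic gradient i = (245.77 − 245.28) / 406 = 0.49 / 406 = 0.001207
q = Ki = 9.90 × 0.001207 = 0.01195 m/d
Average linear velocity = 0.01195 / 0.04 = 0.2987 m/d
L = v × T = 0.2987 × 180 = 53.77 m

53.8 m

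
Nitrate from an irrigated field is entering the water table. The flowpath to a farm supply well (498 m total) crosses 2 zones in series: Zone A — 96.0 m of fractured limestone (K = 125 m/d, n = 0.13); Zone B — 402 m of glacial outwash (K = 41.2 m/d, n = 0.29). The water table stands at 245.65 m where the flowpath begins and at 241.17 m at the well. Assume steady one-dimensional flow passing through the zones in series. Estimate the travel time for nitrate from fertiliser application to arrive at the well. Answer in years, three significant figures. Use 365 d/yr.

Total head drop ΔH = 245.65 − 241.17 = 4.48 m
Continuity: the same q passes through each zone, so ΔH = q·Σ(L_j/K_j) — the zones act as resistances in series.
Σ(L/K) = 96.0/125 + 402/41.2 = 0.7680 + 9.757 = 10.53 d
q = ΔH / Σ(L/K) = 4.48 / 10.53 = 0.4256 m/d (same in every zone)
Zone A: v = q/n = 0.4256/0.13 = 3.274 m/d → t_A = 96.0/3.274 = 29.32 d
Zone B: v = q/n = 0.4256/0.29 = 1.468 m/d → t_B = 402/1.468 = 273.9 d
Total t = 29.32 + 273.9 = 303.2 d
   = 303.2 / 365 = 0.831 yr

0.831 years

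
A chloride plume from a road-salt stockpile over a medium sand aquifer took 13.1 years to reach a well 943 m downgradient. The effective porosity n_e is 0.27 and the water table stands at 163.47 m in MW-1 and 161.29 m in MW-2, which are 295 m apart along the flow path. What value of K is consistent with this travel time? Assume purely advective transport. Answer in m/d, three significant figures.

7.21 m/d

Hydraulic gradient i = (163.47 − 161.29) / 295 = 2.18 / 295 = 0.007390
t = 13.1 years = 4782 d
v = L / t = 943 / 4782 = 0.1972 m/d
K = v · n / i = 0.1972 × 0.27 / 0.007390 = 7.21 m/d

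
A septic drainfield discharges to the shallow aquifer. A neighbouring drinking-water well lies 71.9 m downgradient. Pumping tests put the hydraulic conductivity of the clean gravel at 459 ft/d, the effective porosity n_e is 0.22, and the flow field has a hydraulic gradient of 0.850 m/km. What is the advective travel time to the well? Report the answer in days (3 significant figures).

133 days

K = 459 ft/d × 0.3048 = 139.9 m/d
Darcy flux q = K·i = 139.9 × 8.5e-4 = 0.1189 m/d
v_s = q/n_e = 0.1189/0.22 = 0.5405 m/d
t = L / v = 71.9 / 0.5405 = 133.0 d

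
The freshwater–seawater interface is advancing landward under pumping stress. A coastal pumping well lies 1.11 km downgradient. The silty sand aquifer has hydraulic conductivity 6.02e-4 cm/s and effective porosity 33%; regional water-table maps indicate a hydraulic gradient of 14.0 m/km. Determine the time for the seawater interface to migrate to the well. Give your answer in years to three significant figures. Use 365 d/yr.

138 years

K = 6.02e-4 cm/s × 864 = 0.5201 m/d
Specific discharge q = 0.5201 × 0.014 = 0.007282 m/d
v_s = q/n_e = 0.007282/0.33 = 0.02207 m/d
L = 1.11 km = 1110 m
t = L / v = 1110 / 0.02207 = 50300 d
   = 50300 / 365 = 138 yr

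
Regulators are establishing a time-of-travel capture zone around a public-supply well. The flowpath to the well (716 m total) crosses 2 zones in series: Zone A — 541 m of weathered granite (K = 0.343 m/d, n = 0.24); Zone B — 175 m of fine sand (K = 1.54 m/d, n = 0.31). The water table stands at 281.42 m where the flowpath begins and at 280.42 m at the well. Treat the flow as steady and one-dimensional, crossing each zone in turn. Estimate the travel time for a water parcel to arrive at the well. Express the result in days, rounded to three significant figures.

311000 days

Total head drop ΔH = 281.42 − 280.42 = 1.00 m
Continuity: the same q passes through each zone, so ΔH = q·Σ(L_j/K_j) — the zones act as resistances in series.
Σ(L/K) = 541/0.343 + 175/1.54 = 1577 + 113.6 = 1691 d
q = ΔH / Σ(L/K) = 1.00 / 1691 = 5.914e-4 m/d (same in every zone)
Zone A: v = q/n = 5.914e-4/0.24 = 0.002464 m/d → t_A = 541/0.002464 = 219500 d
Zone B: v = q/n = 5.914e-4/0.31 = 0.001908 m/d → t_B = 175/0.001908 = 91730 d
Total t = 219500 + 91730 = 311300 d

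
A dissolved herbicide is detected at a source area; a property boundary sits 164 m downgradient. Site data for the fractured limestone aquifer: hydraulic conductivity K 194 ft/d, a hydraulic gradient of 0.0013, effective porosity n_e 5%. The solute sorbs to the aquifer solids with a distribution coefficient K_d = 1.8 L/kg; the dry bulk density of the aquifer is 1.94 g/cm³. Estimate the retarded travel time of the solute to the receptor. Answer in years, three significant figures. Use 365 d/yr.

20.7 years

K = 194 ft/d × 0.3048 = 59.13 m/d
Specific discharge q = 59.13 × 0.0013 = 0.07687 m/d
Seepage velocity v = q / n = 0.07687 / 0.05 = 1.537 m/d
Retardation R = 1 + ρ_b·K_d/n = 1 + 1.94×1.8/0.05 = 70.84
Contaminant velocity v_c = v/R = 1.537/70.84 = 0.02170 m/d
t = L/v_c = 164/0.02170 = 7557 d
   = 7557/365 = 20.7 yr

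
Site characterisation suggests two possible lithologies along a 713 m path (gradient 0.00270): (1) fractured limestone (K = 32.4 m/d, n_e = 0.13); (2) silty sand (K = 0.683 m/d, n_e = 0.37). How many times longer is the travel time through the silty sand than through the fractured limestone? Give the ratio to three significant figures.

135

Unit 1 (fractured limestone): v = 32.4×0.0027/0.13 = 0.6729 m/d, t = 713/0.6729 = 1060 d
Unit 2 (silty sand): v = 0.683×0.0027/0.37 = 0.004984 m/d, t = 713/0.004984 = 143100 d
t(silty sand) / t(fractured limestone) = 143100/1060 = 135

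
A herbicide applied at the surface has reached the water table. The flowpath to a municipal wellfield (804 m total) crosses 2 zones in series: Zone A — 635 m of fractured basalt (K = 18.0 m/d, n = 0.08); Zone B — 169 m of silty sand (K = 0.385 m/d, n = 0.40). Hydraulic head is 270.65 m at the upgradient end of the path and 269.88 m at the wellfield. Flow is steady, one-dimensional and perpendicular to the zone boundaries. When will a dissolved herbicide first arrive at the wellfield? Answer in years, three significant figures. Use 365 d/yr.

Total head drop ΔH = 270.65 − 269.88 = 0.77 m
Continuity: the same q passes through each zone, so ΔH = q·Σ(L_j/K_j) — the zones act as resistances in series.
Σ(L/K) = 635/18.0 + 169/0.385 = 35.28 + 439.0 = 474.2 d
q = ΔH / Σ(L/K) = 0.77 / 474.2 = 0.001624 m/d (same in every zone)
Zone A: v = q/n = 0.001624/0.08 = 0.02030 m/d → t_A = 635/0.02030 = 31290 d
Zone B: v = q/n = 0.001624/0.40 = 0.004059 m/d → t_B = 169/0.004059 = 41630 d
Total t = 31290 + 41630 = 72920 d
   = 72920 / 365 = 200 yr

200 years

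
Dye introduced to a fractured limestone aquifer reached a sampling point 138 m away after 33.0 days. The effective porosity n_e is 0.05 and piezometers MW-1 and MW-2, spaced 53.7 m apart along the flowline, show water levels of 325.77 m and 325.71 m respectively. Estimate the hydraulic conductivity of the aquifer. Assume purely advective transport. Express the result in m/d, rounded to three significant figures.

Hydraulic gradient i = (325.77 − 325.71) / 53.7 = 0.06 / 53.7 = 0.001117
v = L / t = 138 / 33.0 = 4.182 m/d
K = v · n / i = 4.182 × 0.05 / 0.001117 = 187 m/d

187 m/d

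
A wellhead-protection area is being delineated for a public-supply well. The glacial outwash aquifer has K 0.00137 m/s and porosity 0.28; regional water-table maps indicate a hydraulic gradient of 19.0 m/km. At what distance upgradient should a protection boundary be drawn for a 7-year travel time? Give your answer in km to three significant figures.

K = 0.00137 m/s × 86400 s/d = 118.4 m/d
Specific discharge q = 118.4 × 0.019 = 2.249 m/d
Average linear velocity = 2.249 / 0.28 = 8.032 m/d
T = 7 yr × 365 = 2555 d
L = v × T = 8.032 × 2555 = 20520 m
   = 20.5 km

20.5 km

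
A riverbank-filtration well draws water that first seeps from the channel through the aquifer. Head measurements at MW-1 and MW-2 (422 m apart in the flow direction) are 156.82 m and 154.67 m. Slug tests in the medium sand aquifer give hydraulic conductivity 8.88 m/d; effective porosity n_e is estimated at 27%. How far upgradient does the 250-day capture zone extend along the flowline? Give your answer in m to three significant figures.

Hydraulic gradient i = (156.82 − 154.67) / 422 = 2.15 / 422 = 0.005095
q = Ki = 8.88 × 0.005095 = 0.04524 m/d
v_s = q/n_e = 0.04524/0.27 = 0.1676 m/d
L = v × T = 0.1676 × 250 = 41.89 m

41.9 m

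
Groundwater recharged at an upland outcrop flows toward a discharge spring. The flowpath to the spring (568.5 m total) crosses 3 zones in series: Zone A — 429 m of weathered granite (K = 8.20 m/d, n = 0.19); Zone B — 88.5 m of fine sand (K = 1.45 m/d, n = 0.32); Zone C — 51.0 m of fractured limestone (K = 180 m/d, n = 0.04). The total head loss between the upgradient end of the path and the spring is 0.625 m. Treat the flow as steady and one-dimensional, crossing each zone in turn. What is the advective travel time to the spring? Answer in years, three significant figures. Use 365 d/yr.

Steady 1-D flow in series ⇒ the Darcy flux q is identical in every zone and the zone head losses add (resistances L/K in series).
Σ(L/K) = 429/8.20 + 88.5/1.45 + 51.0/180 = 52.32 + 61.03 + 0.2833 = 113.6 d
q = ΔH / Σ(L/K) = 0.625 / 113.6 = 0.005500 m/d (same in every zone)
Zone A: v = q/n = 0.005500/0.19 = 0.02895 m/d → t_A = 429/0.02895 = 14820 d
Zone B: v = q/n = 0.005500/0.32 = 0.01719 m/d → t_B = 88.5/0.01719 = 5149 d
Zone C: v = q/n = 0.005500/0.04 = 0.1375 m/d → t_C = 51.0/0.1375 = 370.9 d
Total t = 14820 + 5149 + 370.9 = 20340 d
   = 20340 / 365 = 55.7 yr

55.7 years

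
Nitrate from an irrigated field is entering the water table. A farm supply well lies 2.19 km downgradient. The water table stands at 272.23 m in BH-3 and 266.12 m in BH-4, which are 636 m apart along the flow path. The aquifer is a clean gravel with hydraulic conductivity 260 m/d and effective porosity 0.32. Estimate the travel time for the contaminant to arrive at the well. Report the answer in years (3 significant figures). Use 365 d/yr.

Hydraulic gradient i = (272.23 − 266.12) / 636 = 6.11 / 636 = 0.009607
q = Ki = 260 × 0.009607 = 2.498 m/d
v_s = q/n_e = 2.498/0.32 = 7.806 m/d
L = 2.19 km = 2190 m
t = L / v = 2190 / 7.806 = 280.6 d
   = 280.6 / 365 = 0.769 yr

0.769 years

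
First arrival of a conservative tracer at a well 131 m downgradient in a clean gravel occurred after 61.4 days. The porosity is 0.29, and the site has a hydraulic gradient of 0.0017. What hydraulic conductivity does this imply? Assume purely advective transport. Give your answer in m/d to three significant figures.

v = L / t = 131 / 61.4 = 2.134 m/d
K = v · n / i = 2.134 × 0.29 / 0.0017 = 364 m/d

364 m/d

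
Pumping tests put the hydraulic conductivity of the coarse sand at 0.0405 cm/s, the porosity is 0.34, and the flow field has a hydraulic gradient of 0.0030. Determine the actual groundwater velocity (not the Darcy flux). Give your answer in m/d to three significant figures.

0.309 m/d

K = 0.0405 cm/s × 864 = 34.99 m/d
Specific discharge q = 34.99 × 0.0030 = 0.1050 m/d
v = Ki/n = 34.99·0.0030/0.34 = 0.3088 m/d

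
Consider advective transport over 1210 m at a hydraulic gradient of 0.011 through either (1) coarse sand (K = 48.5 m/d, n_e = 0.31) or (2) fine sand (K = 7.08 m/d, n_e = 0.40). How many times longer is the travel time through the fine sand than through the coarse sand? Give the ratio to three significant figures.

Unit 1 (coarse sand): v = 48.5×0.011/0.31 = 1.721 m/d, t = 1210/1.721 = 703.1 d
Unit 2 (fine sand): v = 7.08×0.011/0.40 = 0.1947 m/d, t = 1210/0.1947 = 6215 d
t(fine sand) / t(coarse sand) = 6215/703.1 = 8.84

8.84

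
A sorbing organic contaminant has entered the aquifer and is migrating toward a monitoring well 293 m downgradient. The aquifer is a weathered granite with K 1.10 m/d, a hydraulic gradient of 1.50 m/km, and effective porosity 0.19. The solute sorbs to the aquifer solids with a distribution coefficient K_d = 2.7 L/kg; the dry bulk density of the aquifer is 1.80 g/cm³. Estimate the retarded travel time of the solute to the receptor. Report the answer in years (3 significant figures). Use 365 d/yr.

2460 years

Specific discharge q = 1.10 × 0.0015 = 0.001650 m/d
v = Ki/n = 1.10·0.0015/0.19 = 0.008684 m/d
Retardation R = 1 + ρ_b·K_d/n = 1 + 1.80×2.7/0.19 = 26.58
Contaminant velocity v_c = v/R = 0.008684/26.58 = 3.267e-4 m/d
t = L/v_c = 293/3.267e-4 = 896800 d
   = 896800/365 = 2460 yr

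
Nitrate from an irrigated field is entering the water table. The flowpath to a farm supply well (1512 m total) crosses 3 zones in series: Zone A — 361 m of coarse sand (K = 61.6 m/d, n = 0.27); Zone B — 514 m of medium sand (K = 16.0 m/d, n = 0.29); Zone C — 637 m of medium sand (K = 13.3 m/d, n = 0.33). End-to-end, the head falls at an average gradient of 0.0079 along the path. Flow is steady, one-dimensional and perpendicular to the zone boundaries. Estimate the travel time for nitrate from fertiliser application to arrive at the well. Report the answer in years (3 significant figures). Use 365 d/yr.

Continuity: the same q passes through each zone, so ΔH = q·Σ(L_j/K_j) — the zones act as resistances in series.
Σ(L/K) = 361/61.6 + 514/16.0 + 637/13.3 = 5.860 + 32.13 + 47.89 = 85.88 d
K_eq = L_total / Σ(L/K) = 1512 / 85.88 = 17.61 m/d
q = K_eq · i = 17.61 × 0.0079 = 0.1391 m/d (same in every zone)
Zone A: v = q/n = 0.1391/0.27 = 0.5151 m/d → t_A = 361/0.5151 = 700.8 d
Zone B: v = q/n = 0.1391/0.29 = 0.4796 m/d → t_B = 514/0.4796 = 1072 d
Zone C: v = q/n = 0.1391/0.33 = 0.4215 m/d → t_C = 637/0.4215 = 1511 d
Total t = 700.8 + 1072 + 1511 = 3284 d
   = 3284 / 365 = 9.00 yr

9.00 years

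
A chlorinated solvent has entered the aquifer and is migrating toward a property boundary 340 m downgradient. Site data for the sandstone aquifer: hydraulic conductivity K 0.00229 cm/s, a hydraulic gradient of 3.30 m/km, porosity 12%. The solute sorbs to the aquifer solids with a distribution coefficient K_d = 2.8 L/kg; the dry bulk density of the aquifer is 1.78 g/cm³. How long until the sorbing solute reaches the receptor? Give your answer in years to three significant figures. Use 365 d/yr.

728 years

K = 0.00229 cm/s × 864 = 1.979 m/d
Darcy flux q = K·i = 1.979 × 0.0033 = 0.006529 m/d
v_s = q/n_e = 0.006529/0.12 = 0.05441 m/d
Retardation R = 1 + ρ_b·K_d/n = 1 + 1.78×2.8/0.12 = 42.53
Contaminant velocity v_c = v/R = 0.05441/42.53 = 0.001279 m/d
t = L/v_c = 340/0.001279 = 265800 d
   = 265800/365 = 728 yr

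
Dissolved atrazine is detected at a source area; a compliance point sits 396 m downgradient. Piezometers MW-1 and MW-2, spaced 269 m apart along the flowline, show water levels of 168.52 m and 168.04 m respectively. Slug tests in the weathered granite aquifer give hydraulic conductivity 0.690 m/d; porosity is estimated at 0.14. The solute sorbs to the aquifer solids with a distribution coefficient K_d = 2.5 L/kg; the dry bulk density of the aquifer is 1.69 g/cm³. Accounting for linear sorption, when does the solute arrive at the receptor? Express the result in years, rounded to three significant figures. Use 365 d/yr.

Hydraulic gradient i = (168.52 − 168.04) / 269 = 0.48 / 269 = 0.001784
q = Ki = 0.690 × 0.001784 = 0.001231 m/d
Seepage velocity v = q / n = 0.001231 / 0.14 = 0.008794 m/d
Retardation R = 1 + ρ_b·K_d/n = 1 + 1.69×2.5/0.14 = 31.18
Contaminant velocity v_c = v/R = 0.008794/31.18 = 2.821e-4 m/d
t = L/v_c = 396/2.821e-4 = 1.404e6 d
   = 1.404e6/365 = 3850 yr

3850 years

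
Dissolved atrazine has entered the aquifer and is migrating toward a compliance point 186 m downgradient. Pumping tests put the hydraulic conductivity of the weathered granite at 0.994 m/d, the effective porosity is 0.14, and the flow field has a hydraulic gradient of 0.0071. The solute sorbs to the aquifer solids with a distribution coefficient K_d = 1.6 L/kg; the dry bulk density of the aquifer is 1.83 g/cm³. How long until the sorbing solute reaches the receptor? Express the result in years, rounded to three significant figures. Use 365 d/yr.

222 years

Darcy flux q = K·i = 0.994 × 0.0071 = 0.007057 m/d
Seepage velocity v = q / n = 0.007057 / 0.14 = 0.05041 m/d
Retardation R = 1 + ρ_b·K_d/n = 1 + 1.83×1.6/0.14 = 21.91
Contaminant velocity v_c = v/R = 0.05041/21.91 = 0.002300 m/d
t = L/v_c = 186/0.002300 = 80860 d
   = 80860/365 = 222 yr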